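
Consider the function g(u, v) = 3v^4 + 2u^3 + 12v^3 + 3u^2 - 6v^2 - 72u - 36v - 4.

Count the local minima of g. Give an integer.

2

g separates as a function of u plus a function of v, so ∇g=0 decouples.
∂g/∂u = 6(u - 3)(u + 4) = 0 at u ∈ {-4, 3}; ∂g/∂v = 12(v - 1)(v + 1)(v + 3) = 0 at v ∈ {-3, -1, 1}.
The Hessian is diagonal: diag(g_uu, g_vv). Second derivatives: g_uu(-4)=-42, g_uu(3)=42; g_vv(-3)=96, g_vv(-1)=-48, g_vv(1)=96.
Local minima occur where both diagonal entries positive: (3, -3), (3, 1). Count: 2.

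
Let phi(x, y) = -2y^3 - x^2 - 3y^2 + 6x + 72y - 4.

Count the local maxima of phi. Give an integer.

1

phi separates as a function of x plus a function of y, so ∇phi=0 decouples.
∂phi/∂x = -2(x - 3) = 0 at x ∈ {3}; ∂phi/∂y = -6(y - 3)(y + 4) = 0 at y ∈ {-4, 3}.
The Hessian is diagonal: diag(phi_xx, phi_yy). Second derivatives: phi_xx(3)=-2; phi_yy(-4)=42, phi_yy(3)=-42.
Local maxima occur where both diagonal entries negative: (3, 3). Count: 1.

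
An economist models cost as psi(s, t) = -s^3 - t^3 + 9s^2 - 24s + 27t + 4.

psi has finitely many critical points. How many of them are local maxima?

psi separates as a function of s plus a function of t, so ∇psi=0 decouples.
∂psi/∂s = -3(s - 4)(s - 2) = 0 at s ∈ {2, 4}; ∂psi/∂t = -3(t - 3)(t + 3) = 0 at t ∈ {-3, 3}.
The Hessian is diagonal: diag(psi_ss, psi_tt). Second derivatives: psi_ss(2)=6, psi_ss(4)=-6; psi_tt(-3)=18, psi_tt(3)=-18.
Local maxima occur where both diagonal entries negative: (4, 3). Count: 1.

1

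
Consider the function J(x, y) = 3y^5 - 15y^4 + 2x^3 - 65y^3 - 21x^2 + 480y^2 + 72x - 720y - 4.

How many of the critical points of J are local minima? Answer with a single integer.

J separates as a function of x plus a function of y, so ∇J=0 decouples.
∂J/∂x = 6(x - 4)(x - 3) = 0 at x ∈ {3, 4}; ∂J/∂y = 15(y - 4)(y - 3)(y - 1)(y + 4) = 0 at y ∈ {-4, 1, 3, 4}.
The Hessian is diagonal: diag(J_xx, J_yy). Second derivatives: J_xx(3)=-6, J_xx(4)=6; J_yy(-4)=-4200, J_yy(1)=450, J_yy(3)=-210, J_yy(4)=360.
Local minima occur where both diagonal entries positive: (4, 1), (4, 4). Count: 2.

2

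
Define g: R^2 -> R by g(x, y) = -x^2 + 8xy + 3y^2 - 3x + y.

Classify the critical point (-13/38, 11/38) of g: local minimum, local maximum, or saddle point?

saddle point

The Hessian of g is constant: H = [[-2, 8], [8, 6]].
det(H) = (-2)·6 − 8² = -76.
Since det(H) < 0, H is indefinite and the critical point is a saddle point.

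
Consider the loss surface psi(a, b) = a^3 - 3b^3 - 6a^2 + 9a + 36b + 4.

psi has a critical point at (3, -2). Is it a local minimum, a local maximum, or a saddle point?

The mixed partial ∂²psi/∂a∂b is 0, so the Hessian at any point is diag(psi_aa, psi_bb) = diag(6(a - 2), -18b).
At (3, -2): H = diag(6, 36).
Both eigenvalues are positive, so H is positive definite: a local minimum.

local minimum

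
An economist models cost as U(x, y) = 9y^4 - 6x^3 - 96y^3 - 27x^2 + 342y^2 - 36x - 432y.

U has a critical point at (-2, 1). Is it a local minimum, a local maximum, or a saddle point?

local minimum

The mixed partial ∂²U/∂x∂y is 0, so the Hessian at any point is diag(U_xx, U_yy) = diag(-18(2x + 3), 36(3y^2 - 16y + 19)).
At (-2, 1): H = diag(18, 216).
Both eigenvalues are positive, so H is positive definite: a local minimum.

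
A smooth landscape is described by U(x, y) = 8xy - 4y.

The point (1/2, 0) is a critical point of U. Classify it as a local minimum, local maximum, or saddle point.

The Hessian of U is constant: H = [[0, 8], [8, 0]].
det(H) = 0·0 − 8² = -64.
Since det(H) < 0, H is indefinite and the critical point is a saddle point.

saddle point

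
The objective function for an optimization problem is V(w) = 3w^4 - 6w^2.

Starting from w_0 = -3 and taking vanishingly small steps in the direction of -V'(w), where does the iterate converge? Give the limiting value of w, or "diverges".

-1

V'(w) = 12w(w - 1)(w + 1), so V'(-3) = -288.
Gradient descent moves in the -V' direction, i.e. w is increasing.
The nearest critical point in that direction is w = -1, where V'' = 24 > 0 (a local minimum). The iterate converges there.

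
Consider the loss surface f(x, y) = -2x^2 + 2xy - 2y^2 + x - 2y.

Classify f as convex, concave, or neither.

f is quadratic, so its Hessian is the constant matrix H = [[-4, 2], [2, -4]].
det(H) = 12, tr(H) = -8.
det(H) > 0 and tr(H) < 0, so H is negative definite everywhere: concave.

concave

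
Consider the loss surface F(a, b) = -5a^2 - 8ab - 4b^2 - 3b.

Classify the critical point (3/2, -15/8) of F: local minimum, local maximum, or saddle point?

local maximum

The Hessian of F is constant: H = [[-10, -8], [-8, -8]].
det(H) = (-10)·(-8) − (-8)² = 16.
det(H) > 0 and tr(H) = -18 < 0, so H is negative definite and the point is a local maximum.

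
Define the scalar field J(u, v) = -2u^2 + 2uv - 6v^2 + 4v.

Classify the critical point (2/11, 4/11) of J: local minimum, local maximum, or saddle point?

The Hessian of J is constant: H = [[-4, 2], [2, -12]].
det(H) = (-4)·(-12) − 2² = 44.
det(H) > 0 and tr(H) = -16 < 0, so H is negative definite and the point is a local maximum.

local maximum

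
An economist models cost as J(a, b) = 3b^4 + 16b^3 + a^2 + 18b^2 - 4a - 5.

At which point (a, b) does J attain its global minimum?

(2, -3)

J(a,b) separates as P(a) + Q(b) − 5, so its minimum is min P + min Q − 5.
P'(a) = 2a - 4 vanishes at a ∈ {2}; Q'(b) = 12b(b + 1)(b + 3) vanishes at b ∈ {-3, -1, 0}.
Local minima of P (where P''>0): P(2)=-4. Local minima of Q: Q(-3)=-27, Q(0)=0.
So the global minimum of J is P(2) + Q(-3) − 5 = -4 − 27 − 5 = -36, attained at (2, -3).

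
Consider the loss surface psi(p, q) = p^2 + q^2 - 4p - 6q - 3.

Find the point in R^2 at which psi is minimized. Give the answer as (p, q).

psi(p,q) separates as A(p) + B(q) − 3, so its minimum is min A + min B − 3.
A'(p) = 2p - 4 vanishes at p ∈ {2}; B'(q) = 2q - 6 vanishes at q ∈ {3}.
Local minima of A (where A''>0): A(2)=-4. Local minima of B: B(3)=-9.
So the global minimum of psi is A(2) + B(3) − 3 = -4 − 9 − 3 = -16, attained at (2, 3).

(2, 3)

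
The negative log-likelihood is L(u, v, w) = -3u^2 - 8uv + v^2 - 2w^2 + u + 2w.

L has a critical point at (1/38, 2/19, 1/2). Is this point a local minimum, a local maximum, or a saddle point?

The Hessian is constant: H = [[-6, -8, 0], [-8, 2, 0], [0, 0, -4]].
Leading principal minors: Δ₁ = -6, Δ₂ = -76, Δ₃ = 304.
The minors fit neither the all-positive nor the alternating-sign pattern, so H is indefinite: a saddle point.

saddle point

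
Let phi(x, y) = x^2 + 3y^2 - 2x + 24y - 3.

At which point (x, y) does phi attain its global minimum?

phi(x,y) separates as P(x) + Q(y) − 3, so its minimum is min P + min Q − 3.
P'(x) = 2x - 2 vanishes at x ∈ {1}; Q'(y) = 6y + 24 vanishes at y ∈ {-4}.
Local minima of P (where P''>0): P(1)=-1. Local minima of Q: Q(-4)=-48.
So the global minimum of phi is P(1) + Q(-4) − 3 = -1 − 48 − 3 = -52, attained at (1, -4).

(1, -4)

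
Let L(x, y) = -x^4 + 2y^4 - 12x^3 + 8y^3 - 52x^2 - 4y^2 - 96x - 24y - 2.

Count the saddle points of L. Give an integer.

L separates as a function of x plus a function of y, so ∇L=0 decouples.
∂L/∂x = -4(x + 2)(x + 3)(x + 4) = 0 at x ∈ {-4, -3, -2}; ∂L/∂y = 8(y - 1)(y + 1)(y + 3) = 0 at y ∈ {-3, -1, 1}.
The Hessian is diagonal: diag(L_xx, L_yy). Second derivatives: L_xx(-4)=-8, L_xx(-3)=4, L_xx(-2)=-8; L_yy(-3)=64, L_yy(-1)=-32, L_yy(1)=64.
Saddle points occur where the two diagonal entries have opposite signs: (-4, -3), (-4, 1), (-3, -1), (-2, -3), (-2, 1). Count: 5.

5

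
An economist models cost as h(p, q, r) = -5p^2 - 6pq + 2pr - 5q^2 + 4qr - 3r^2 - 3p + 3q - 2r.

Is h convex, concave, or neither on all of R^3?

h is quadratic, so its Hessian is the constant matrix H = [[-10, -6, 2], [-6, -10, 4], [2, 4, -6]].
Leading principal minors: -10, 64, -280.
Signs alternate −, +, − ⇒ H ≺ 0 ⇒ concave.

concave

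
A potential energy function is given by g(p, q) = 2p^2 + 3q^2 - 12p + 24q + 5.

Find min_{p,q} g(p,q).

-61

g(p,q) separates as A(p) + B(q) + 5, so its minimum is min A + min B + 5.
A'(p) = 4p - 12 vanishes at p ∈ {3}; B'(q) = 6q + 24 vanishes at q ∈ {-4}.
Local minima of A (where A''>0): A(3)=-18. Local minima of B: B(-4)=-48.
So the global minimum of g is A(3) + B(-4) + 5 = -18 − 48 + 5 = -61, attained at (3, -4).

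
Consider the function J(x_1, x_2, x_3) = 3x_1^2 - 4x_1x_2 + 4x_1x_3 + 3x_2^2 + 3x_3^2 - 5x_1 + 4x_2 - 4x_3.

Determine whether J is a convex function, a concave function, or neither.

J is quadratic, so its Hessian is the constant matrix H = [[6, -4, 4], [-4, 6, 0], [4, 0, 6]].
Leading principal minors: 6, 20, 24.
All positive ⇒ H ≻ 0 ⇒ convex.

convex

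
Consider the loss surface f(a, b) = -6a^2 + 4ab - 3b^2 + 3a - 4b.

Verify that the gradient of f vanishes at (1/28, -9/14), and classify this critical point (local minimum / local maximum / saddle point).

∇f = (-12a + 4b + 3, 4a - 6b - 4); substituting (1/28, -9/14) gives ∇f = (0, 0), so (1/28, -9/14) is indeed a critical point.
The Hessian of f is constant: H = [[-12, 4], [4, -6]].
det(H) = (-12)·(-6) − 4² = 56.
det(H) > 0 and tr(H) = -18 < 0, so H is negative definite and the point is a local maximum.

local maximum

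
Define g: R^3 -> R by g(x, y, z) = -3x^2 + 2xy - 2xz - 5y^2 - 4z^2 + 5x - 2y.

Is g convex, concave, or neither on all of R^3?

concave

g is quadratic, so its Hessian is the constant matrix H = [[-6, 2, -2], [2, -10, 0], [-2, 0, -8]].
Leading principal minors: -6, 56, -408.
Signs alternate −, +, − ⇒ H ≺ 0 ⇒ concave.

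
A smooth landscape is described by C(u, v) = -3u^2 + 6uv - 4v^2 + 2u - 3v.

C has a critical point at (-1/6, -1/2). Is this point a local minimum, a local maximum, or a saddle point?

The Hessian of C is constant: H = [[-6, 6], [6, -8]].
det(H) = (-6)·(-8) − 6² = 12.
det(H) > 0 and tr(H) = -14 < 0, so H is negative definite and the point is a local maximum.

local maximum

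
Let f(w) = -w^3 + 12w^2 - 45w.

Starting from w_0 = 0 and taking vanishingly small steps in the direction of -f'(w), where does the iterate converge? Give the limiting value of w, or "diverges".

f'(w) = -3(w - 5)(w - 3), so f'(0) = -45.
Gradient descent moves in the -f' direction, i.e. w is increasing.
The nearest critical point in that direction is w = 3, where f'' = 6 > 0 (a local minimum). The iterate converges there.

3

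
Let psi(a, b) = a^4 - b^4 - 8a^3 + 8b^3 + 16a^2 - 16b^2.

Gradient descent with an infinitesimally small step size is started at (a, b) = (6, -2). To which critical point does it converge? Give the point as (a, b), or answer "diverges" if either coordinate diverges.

psi is separable, so gradient descent decouples: a follows -∂psi/∂a, b follows -∂psi/∂b.
∂psi/∂a = 4a(a - 4)(a - 2); at a=6 this is 192, so a decreases.
∂psi/∂b = -4b(b - 4)(b - 2); at b=-2 this is 192, so b decreases.
The b-coordinate has no critical point in that direction and runs off to infinity.

diverges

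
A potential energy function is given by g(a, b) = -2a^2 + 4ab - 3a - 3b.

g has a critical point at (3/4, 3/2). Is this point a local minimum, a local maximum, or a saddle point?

The Hessian of g is constant: H = [[-4, 4], [4, 0]].
det(H) = (-4)·0 − 4² = -16.
Since det(H) < 0, H is indefinite and the critical point is a saddle point.

saddle point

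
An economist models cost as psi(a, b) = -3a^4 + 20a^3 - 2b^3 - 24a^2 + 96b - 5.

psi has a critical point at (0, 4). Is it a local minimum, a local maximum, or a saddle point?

local maximum

The mixed partial ∂²psi/∂a∂b is 0, so the Hessian at any point is diag(psi_aa, psi_bb) = diag(12(-3a^2 + 10a - 4), -12b).
At (0, 4): H = diag(-48, -48).
Both eigenvalues are negative, so H is negative definite: a local maximum.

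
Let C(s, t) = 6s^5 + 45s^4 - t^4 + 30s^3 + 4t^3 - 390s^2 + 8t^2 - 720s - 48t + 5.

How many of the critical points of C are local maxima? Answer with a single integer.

4

C separates as a function of s plus a function of t, so ∇C=0 decouples.
∂C/∂s = 30(s - 2)(s + 1)(s + 3)(s + 4) = 0 at s ∈ {-4, -3, -1, 2}; ∂C/∂t = -4(t - 3)(t - 2)(t + 2) = 0 at t ∈ {-2, 2, 3}.
The Hessian is diagonal: diag(C_ss, C_tt). Second derivatives: C_ss(-4)=-540, C_ss(-3)=300, C_ss(-1)=-540, C_ss(2)=2700; C_tt(-2)=-80, C_tt(2)=16, C_tt(3)=-20.
Local maxima occur where both diagonal entries negative: (-4, -2), (-4, 3), (-1, -2), (-1, 3). Count: 4.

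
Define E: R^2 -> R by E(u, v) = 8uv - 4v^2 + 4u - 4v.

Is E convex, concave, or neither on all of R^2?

E is quadratic, so its Hessian is the constant matrix H = [[0, 8], [8, -8]].
det(H) = -64, tr(H) = -8.
det(H) < 0, so H is indefinite: neither convex nor concave.

neither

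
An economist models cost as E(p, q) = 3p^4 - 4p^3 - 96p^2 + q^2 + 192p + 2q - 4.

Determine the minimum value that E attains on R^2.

-1285

E(p,q) separates as A(p) + B(q) − 4, so its minimum is min A + min B − 4.
A'(p) = 12(p - 4)(p - 1)(p + 4) vanishes at p ∈ {-4, 1, 4}; B'(q) = 2q + 2 vanishes at q ∈ {-1}.
Local minima of A (where A''>0): A(-4)=-1280, A(4)=-256. Local minima of B: B(-1)=-1.
So the global minimum of E is A(-4) + B(-1) − 4 = -1280 − 1 − 4 = -1285, attained at (-4, -1).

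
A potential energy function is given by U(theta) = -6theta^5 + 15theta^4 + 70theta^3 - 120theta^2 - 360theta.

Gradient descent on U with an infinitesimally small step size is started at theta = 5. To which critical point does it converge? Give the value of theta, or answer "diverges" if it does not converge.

U'(theta) = -30(theta - 3)(theta - 2)(theta + 1)(theta + 2), so U'(5) = -7560.
Gradient descent moves in the -U' direction, i.e. theta is increasing.
There is no critical point above theta=5, and U' keeps the same sign, so the iterate runs off to +∞.

diverges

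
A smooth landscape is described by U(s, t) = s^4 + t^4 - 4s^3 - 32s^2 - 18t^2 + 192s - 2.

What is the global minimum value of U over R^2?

U(s,t) separates as P(s) + Q(t) − 2, so its minimum is min P + min Q − 2.
P'(s) = 4(s - 4)(s - 3)(s + 4) vanishes at s ∈ {-4, 3, 4}; Q'(t) = 4t(t - 3)(t + 3) vanishes at t ∈ {-3, 0, 3}.
Local minima of P (where P''>0): P(-4)=-768, P(4)=256. Local minima of Q: Q(-3)=-81, Q(3)=-81.
So the global minimum of U is P(-4) + Q(-3) − 2 = -768 − 81 − 2 = -851, attained at (-4, -3).

-851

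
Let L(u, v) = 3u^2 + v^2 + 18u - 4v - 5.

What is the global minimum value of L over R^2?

L(u,v) separates as P(u) + Q(v) − 5, so its minimum is min P + min Q − 5.
P'(u) = 6u + 18 vanishes at u ∈ {-3}; Q'(v) = 2v - 4 vanishes at v ∈ {2}.
Local minima of P (where P''>0): P(-3)=-27. Local minima of Q: Q(2)=-4.
So the global minimum of L is P(-3) + Q(2) − 5 = -27 − 4 − 5 = -36, attained at (-3, 2).

-36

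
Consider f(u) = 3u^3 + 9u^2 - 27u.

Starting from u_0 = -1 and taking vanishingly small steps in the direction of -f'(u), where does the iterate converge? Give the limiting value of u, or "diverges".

f'(u) = 9(u - 1)(u + 3), so f'(-1) = -36.
Gradient descent moves in the -f' direction, i.e. u is increasing.
The nearest critical point in that direction is u = 1, where f'' = 36 > 0 (a local minimum). The iterate converges there.

1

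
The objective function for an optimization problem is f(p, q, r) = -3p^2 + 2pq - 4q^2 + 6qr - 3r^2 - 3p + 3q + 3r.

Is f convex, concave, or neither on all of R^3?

f is quadratic, so its Hessian is the constant matrix H = [[-6, 2, 0], [2, -8, 6], [0, 6, -6]].
Leading principal minors: -6, 44, -48.
Signs alternate −, +, − ⇒ H ≺ 0 ⇒ concave.

concave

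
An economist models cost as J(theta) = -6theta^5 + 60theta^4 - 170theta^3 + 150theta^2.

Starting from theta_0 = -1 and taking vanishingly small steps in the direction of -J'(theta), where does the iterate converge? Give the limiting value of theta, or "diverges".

J'(theta) = -30theta(theta - 5)(theta - 2)(theta - 1), so J'(-1) = -1080.
Gradient descent moves in the -J' direction, i.e. theta is increasing.
The nearest critical point in that direction is theta = 0, where J'' = 300 > 0 (a local minimum). The iterate converges there.

0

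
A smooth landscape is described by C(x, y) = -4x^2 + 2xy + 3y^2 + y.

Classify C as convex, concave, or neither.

neither

C is quadratic, so its Hessian is the constant matrix H = [[-8, 2], [2, 6]].
det(H) = -52, tr(H) = -2.
det(H) < 0, so H is indefinite: neither convex nor concave.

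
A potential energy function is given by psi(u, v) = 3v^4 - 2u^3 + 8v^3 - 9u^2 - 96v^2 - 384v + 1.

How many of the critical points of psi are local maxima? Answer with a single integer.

psi separates as a function of u plus a function of v, so ∇psi=0 decouples.
∂psi/∂u = -6u(u + 3) = 0 at u ∈ {-3, 0}; ∂psi/∂v = 12(v - 4)(v + 2)(v + 4) = 0 at v ∈ {-4, -2, 4}.
The Hessian is diagonal: diag(psi_uu, psi_vv). Second derivatives: psi_uu(-3)=18, psi_uu(0)=-18; psi_vv(-4)=192, psi_vv(-2)=-144, psi_vv(4)=576.
Local maxima occur where both diagonal entries negative: (0, -2). Count: 1.

1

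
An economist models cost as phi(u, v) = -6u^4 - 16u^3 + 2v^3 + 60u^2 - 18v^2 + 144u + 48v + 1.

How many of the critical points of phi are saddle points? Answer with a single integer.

3

phi separates as a function of u plus a function of v, so ∇phi=0 decouples.
∂phi/∂u = -24(u - 2)(u + 1)(u + 3) = 0 at u ∈ {-3, -1, 2}; ∂phi/∂v = 6(v - 4)(v - 2) = 0 at v ∈ {2, 4}.
The Hessian is diagonal: diag(phi_uu, phi_vv). Second derivatives: phi_uu(-3)=-240, phi_uu(-1)=144, phi_uu(2)=-360; phi_vv(2)=-12, phi_vv(4)=12.
Saddle points occur where the two diagonal entries have opposite signs: (-3, 4), (-1, 2), (2, 4). Count: 3.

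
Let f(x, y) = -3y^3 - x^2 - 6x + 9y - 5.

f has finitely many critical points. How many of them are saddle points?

1

f separates as a function of x plus a function of y, so ∇f=0 decouples.
∂f/∂x = -2(x + 3) = 0 at x ∈ {-3}; ∂f/∂y = -9(y - 1)(y + 1) = 0 at y ∈ {-1, 1}.
The Hessian is diagonal: diag(f_xx, f_yy). Second derivatives: f_xx(-3)=-2; f_yy(-1)=18, f_yy(1)=-18.
Saddle points occur where the two diagonal entries have opposite signs: (-3, -1). Count: 1.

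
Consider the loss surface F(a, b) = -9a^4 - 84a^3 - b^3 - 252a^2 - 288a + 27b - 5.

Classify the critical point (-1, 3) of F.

The mixed partial ∂²F/∂a∂b is 0, so the Hessian at any point is diag(F_aa, F_bb) = diag(-36(3a^2 + 14a + 14), -6b).
At (-1, 3): H = diag(-108, -18).
Both eigenvalues are negative, so H is negative definite: a local maximum.

local maximum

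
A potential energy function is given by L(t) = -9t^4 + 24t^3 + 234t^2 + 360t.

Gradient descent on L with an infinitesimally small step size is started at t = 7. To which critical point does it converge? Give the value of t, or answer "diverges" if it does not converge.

L'(t) = -36(t - 5)(t + 1)(t + 2), so L'(7) = -5184.
Gradient descent moves in the -L' direction, i.e. t is increasing.
There is no critical point above t=7, and L' keeps the same sign, so the iterate runs off to +∞.

diverges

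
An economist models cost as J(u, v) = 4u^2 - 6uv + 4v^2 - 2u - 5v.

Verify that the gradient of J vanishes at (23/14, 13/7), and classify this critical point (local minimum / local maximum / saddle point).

∇J = (8u - 6v - 2, -6u + 8v - 5); substituting (23/14, 13/7) gives ∇J = (0, 0), so (23/14, 13/7) is indeed a critical point.
The Hessian of J is constant: H = [[8, -6], [-6, 8]].
det(H) = 8·8 − (-6)² = 28.
det(H) > 0 and tr(H) = 16 > 0, so H is positive definite and the point is a local minimum.

local minimum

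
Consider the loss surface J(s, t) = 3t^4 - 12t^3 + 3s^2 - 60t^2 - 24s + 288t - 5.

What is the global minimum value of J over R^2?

-890

J(s,t) separates as P(s) + Q(t) − 5, so its minimum is min P + min Q − 5.
P'(s) = 6s - 24 vanishes at s ∈ {4}; Q'(t) = 12(t - 4)(t - 2)(t + 3) vanishes at t ∈ {-3, 2, 4}.
Local minima of P (where P''>0): P(4)=-48. Local minima of Q: Q(-3)=-837, Q(4)=192.
So the global minimum of J is P(4) + Q(-3) − 5 = -48 − 837 − 5 = -890, attained at (4, -3).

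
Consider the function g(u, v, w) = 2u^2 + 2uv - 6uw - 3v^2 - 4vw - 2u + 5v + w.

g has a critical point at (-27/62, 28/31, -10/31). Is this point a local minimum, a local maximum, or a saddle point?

The Hessian is constant: H = [[4, 2, -6], [2, -6, -4], [-6, -4, 0]].
Leading principal minors: Δ₁ = 4, Δ₂ = -28, Δ₃ = 248.
The minors fit neither the all-positive nor the alternating-sign pattern, so H is indefinite: a saddle point.

saddle point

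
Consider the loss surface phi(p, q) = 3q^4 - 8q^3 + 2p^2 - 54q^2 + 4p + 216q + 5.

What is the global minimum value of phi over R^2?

-672

phi(p,q) separates as A(p) + B(q) + 5, so its minimum is min A + min B + 5.
A'(p) = 4p + 4 vanishes at p ∈ {-1}; B'(q) = 12(q - 3)(q - 2)(q + 3) vanishes at q ∈ {-3, 2, 3}.
Local minima of A (where A''>0): A(-1)=-2. Local minima of B: B(-3)=-675, B(3)=189.
So the global minimum of phi is A(-1) + B(-3) + 5 = -2 − 675 + 5 = -672, attained at (-1, -3).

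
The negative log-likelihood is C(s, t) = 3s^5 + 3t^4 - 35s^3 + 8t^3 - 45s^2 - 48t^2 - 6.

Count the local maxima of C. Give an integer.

2

C separates as a function of s plus a function of t, so ∇C=0 decouples.
∂C/∂s = 15s(s - 3)(s + 1)(s + 2) = 0 at s ∈ {-2, -1, 0, 3}; ∂C/∂t = 12t(t - 2)(t + 4) = 0 at t ∈ {-4, 0, 2}.
The Hessian is diagonal: diag(C_ss, C_tt). Second derivatives: C_ss(-2)=-150, C_ss(-1)=60, C_ss(0)=-90, C_ss(3)=900; C_tt(-4)=288, C_tt(0)=-96, C_tt(2)=144.
Local maxima occur where both diagonal entries negative: (-2, 0), (0, 0). Count: 2.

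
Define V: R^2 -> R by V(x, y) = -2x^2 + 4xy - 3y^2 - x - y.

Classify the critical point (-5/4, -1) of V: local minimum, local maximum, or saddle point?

local maximum

The Hessian of V is constant: H = [[-4, 4], [4, -6]].
det(H) = (-4)·(-6) − 4² = 8.
det(H) > 0 and tr(H) = -10 < 0, so H is negative definite and the point is a local maximum.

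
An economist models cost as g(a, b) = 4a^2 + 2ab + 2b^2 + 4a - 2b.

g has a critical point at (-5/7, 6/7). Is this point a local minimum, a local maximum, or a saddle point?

The Hessian of g is constant: H = [[8, 2], [2, 4]].
det(H) = 8·4 − 2² = 28.
det(H) > 0 and tr(H) = 12 > 0, so H is positive definite and the point is a local minimum.

local minimum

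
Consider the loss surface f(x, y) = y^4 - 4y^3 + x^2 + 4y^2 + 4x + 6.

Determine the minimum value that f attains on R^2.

2

f(x,y) separates as P(x) + Q(y) + 6, so its minimum is min P + min Q + 6.
P'(x) = 2x + 4 vanishes at x ∈ {-2}; Q'(y) = 4y(y - 2)(y - 1) vanishes at y ∈ {0, 1, 2}.
Local minima of P (where P''>0): P(-2)=-4. Local minima of Q: Q(0)=0, Q(2)=0.
So the global minimum of f is P(-2) + Q(0) + 6 = -4 + 0 + 6 = 2, attained at (-2, 0).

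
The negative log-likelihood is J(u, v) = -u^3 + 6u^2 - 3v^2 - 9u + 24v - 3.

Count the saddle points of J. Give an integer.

1

J separates as a function of u plus a function of v, so ∇J=0 decouples.
∂J/∂u = -3(u - 3)(u - 1) = 0 at u ∈ {1, 3}; ∂J/∂v = -6(v - 4) = 0 at v ∈ {4}.
The Hessian is diagonal: diag(J_uu, J_vv). Second derivatives: J_uu(1)=6, J_uu(3)=-6; J_vv(4)=-6.
Saddle points occur where the two diagonal entries have opposite signs: (1, 4). Count: 1.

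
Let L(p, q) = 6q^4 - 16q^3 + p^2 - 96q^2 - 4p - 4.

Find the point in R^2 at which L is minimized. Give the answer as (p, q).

L(p,q) separates as A(p) + B(q) − 4, so its minimum is min A + min B − 4.
A'(p) = 2p - 4 vanishes at p ∈ {2}; B'(q) = 24q(q - 4)(q + 2) vanishes at q ∈ {-2, 0, 4}.
Local minima of A (where A''>0): A(2)=-4. Local minima of B: B(-2)=-160, B(4)=-1024.
So the global minimum of L is A(2) + B(4) − 4 = -4 − 1024 − 4 = -1032, attained at (2, 4).

(2, 4)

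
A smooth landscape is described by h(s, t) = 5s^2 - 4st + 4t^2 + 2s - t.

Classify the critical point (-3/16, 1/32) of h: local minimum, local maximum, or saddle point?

The Hessian of h is constant: H = [[10, -4], [-4, 8]].
det(H) = 10·8 − (-4)² = 64.
det(H) > 0 and tr(H) = 18 > 0, so H is positive definite and the point is a local minimum.

local minimum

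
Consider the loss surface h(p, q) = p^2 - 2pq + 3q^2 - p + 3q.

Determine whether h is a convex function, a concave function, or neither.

h is quadratic, so its Hessian is the constant matrix H = [[2, -2], [-2, 6]].
det(H) = 8, tr(H) = 8.
det(H) > 0 and tr(H) > 0, so H is positive definite everywhere: convex.

convex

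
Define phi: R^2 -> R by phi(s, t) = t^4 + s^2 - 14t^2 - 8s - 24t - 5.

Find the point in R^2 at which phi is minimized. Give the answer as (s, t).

(4, 3)

phi(s,t) separates as P(s) + Q(t) − 5, so its minimum is min P + min Q − 5.
P'(s) = 2s - 8 vanishes at s ∈ {4}; Q'(t) = 4(t - 3)(t + 1)(t + 2) vanishes at t ∈ {-2, -1, 3}.
Local minima of P (where P''>0): P(4)=-16. Local minima of Q: Q(-2)=8, Q(3)=-117.
So the global minimum of phi is P(4) + Q(3) − 5 = -16 − 117 − 5 = -138, attained at (4, 3).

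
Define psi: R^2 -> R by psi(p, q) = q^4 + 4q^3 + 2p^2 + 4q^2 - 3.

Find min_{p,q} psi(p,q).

-3

psi(p,q) separates as A(p) + B(q) − 3, so its minimum is min A + min B − 3.
A'(p) = 4p vanishes at p ∈ {0}; B'(q) = 4q(q + 1)(q + 2) vanishes at q ∈ {-2, -1, 0}.
Local minima of A (where A''>0): A(0)=0. Local minima of B: B(-2)=0, B(0)=0.
So the global minimum of psi is A(0) + B(-2) − 3 = 0 + 0 − 3 = -3, attained at (0, -2).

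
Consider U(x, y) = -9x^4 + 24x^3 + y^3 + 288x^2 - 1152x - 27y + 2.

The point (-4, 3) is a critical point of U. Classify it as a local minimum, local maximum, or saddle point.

saddle point

The mixed partial ∂²U/∂x∂y is 0, so the Hessian at any point is diag(U_xx, U_yy) = diag(36(-3x^2 + 4x + 16), 6y).
At (-4, 3): H = diag(-1728, 18).
The eigenvalues have opposite signs, so H is indefinite: a saddle point.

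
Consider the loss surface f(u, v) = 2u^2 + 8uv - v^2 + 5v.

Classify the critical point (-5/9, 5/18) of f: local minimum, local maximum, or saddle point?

The Hessian of f is constant: H = [[4, 8], [8, -2]].
det(H) = 4·(-2) − 8² = -72.
Since det(H) < 0, H is indefinite and the critical point is a saddle point.

saddle point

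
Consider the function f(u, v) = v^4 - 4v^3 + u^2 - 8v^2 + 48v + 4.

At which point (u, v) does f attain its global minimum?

(0, -2)

f(u,v) separates as P(u) + Q(v) + 4, so its minimum is min P + min Q + 4.
P'(u) = 2u vanishes at u ∈ {0}; Q'(v) = 4(v - 3)(v - 2)(v + 2) vanishes at v ∈ {-2, 2, 3}.
Local minima of P (where P''>0): P(0)=0. Local minima of Q: Q(-2)=-80, Q(3)=45.
So the global minimum of f is P(0) + Q(-2) + 4 = 0 − 80 + 4 = -76, attained at (0, -2).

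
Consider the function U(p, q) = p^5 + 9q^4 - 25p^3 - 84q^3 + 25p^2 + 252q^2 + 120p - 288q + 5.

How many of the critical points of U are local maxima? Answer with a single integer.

U separates as a function of p plus a function of q, so ∇U=0 decouples.
∂U/∂p = 5(p - 3)(p - 2)(p + 1)(p + 4) = 0 at p ∈ {-4, -1, 2, 3}; ∂U/∂q = 36(q - 4)(q - 2)(q - 1) = 0 at q ∈ {1, 2, 4}.
The Hessian is diagonal: diag(U_pp, U_qq). Second derivatives: U_pp(-4)=-630, U_pp(-1)=180, U_pp(2)=-90, U_pp(3)=140; U_qq(1)=108, U_qq(2)=-72, U_qq(4)=216.
Local maxima occur where both diagonal entries negative: (-4, 2), (2, 2). Count: 2.

2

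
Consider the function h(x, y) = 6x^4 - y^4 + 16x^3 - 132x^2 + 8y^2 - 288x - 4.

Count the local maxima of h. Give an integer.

h separates as a function of x plus a function of y, so ∇h=0 decouples.
∂h/∂x = 24(x - 3)(x + 1)(x + 4) = 0 at x ∈ {-4, -1, 3}; ∂h/∂y = -4y(y - 2)(y + 2) = 0 at y ∈ {-2, 0, 2}.
The Hessian is diagonal: diag(h_xx, h_yy). Second derivatives: h_xx(-4)=504, h_xx(-1)=-288, h_xx(3)=672; h_yy(-2)=-32, h_yy(0)=16, h_yy(2)=-32.
Local maxima occur where both diagonal entries negative: (-1, -2), (-1, 2). Count: 2.

2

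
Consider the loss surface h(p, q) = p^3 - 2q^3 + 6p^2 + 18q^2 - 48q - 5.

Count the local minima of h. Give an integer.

1

h separates as a function of p plus a function of q, so ∇h=0 decouples.
∂h/∂p = 3p(p + 4) = 0 at p ∈ {-4, 0}; ∂h/∂q = -6(q - 4)(q - 2) = 0 at q ∈ {2, 4}.
The Hessian is diagonal: diag(h_pp, h_qq). Second derivatives: h_pp(-4)=-12, h_pp(0)=12; h_qq(2)=12, h_qq(4)=-12.
Local minima occur where both diagonal entries positive: (0, 2). Count: 1.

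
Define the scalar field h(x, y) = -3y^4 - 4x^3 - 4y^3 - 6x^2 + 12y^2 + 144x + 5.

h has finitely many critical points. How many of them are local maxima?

h separates as a function of x plus a function of y, so ∇h=0 decouples.
∂h/∂x = -12(x - 3)(x + 4) = 0 at x ∈ {-4, 3}; ∂h/∂y = -12y(y - 1)(y + 2) = 0 at y ∈ {-2, 0, 1}.
The Hessian is diagonal: diag(h_xx, h_yy). Second derivatives: h_xx(-4)=84, h_xx(3)=-84; h_yy(-2)=-72, h_yy(0)=24, h_yy(1)=-36.
Local maxima occur where both diagonal entries negative: (3, -2), (3, 1). Count: 2.

2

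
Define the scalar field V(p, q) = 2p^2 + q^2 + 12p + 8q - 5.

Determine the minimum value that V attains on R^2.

-39

V(p,q) separates as A(p) + B(q) − 5, so its minimum is min A + min B − 5.
A'(p) = 4p + 12 vanishes at p ∈ {-3}; B'(q) = 2q + 8 vanishes at q ∈ {-4}.
Local minima of A (where A''>0): A(-3)=-18. Local minima of B: B(-4)=-16.
So the global minimum of V is A(-3) + B(-4) − 5 = -18 − 16 − 5 = -39, attained at (-3, -4).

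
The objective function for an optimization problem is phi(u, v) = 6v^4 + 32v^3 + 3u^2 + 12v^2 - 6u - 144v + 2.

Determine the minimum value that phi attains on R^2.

phi(u,v) separates as P(u) + Q(v) + 2, so its minimum is min P + min Q + 2.
P'(u) = 6u - 6 vanishes at u ∈ {1}; Q'(v) = 24(v - 1)(v + 2)(v + 3) vanishes at v ∈ {-3, -2, 1}.
Local minima of P (where P''>0): P(1)=-3. Local minima of Q: Q(-3)=162, Q(1)=-94.
So the global minimum of phi is P(1) + Q(1) + 2 = -3 − 94 + 2 = -95, attained at (1, 1).

-95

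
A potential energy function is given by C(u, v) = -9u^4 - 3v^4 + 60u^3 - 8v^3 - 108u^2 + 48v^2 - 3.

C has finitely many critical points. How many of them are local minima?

1

C separates as a function of u plus a function of v, so ∇C=0 decouples.
∂C/∂u = -36u(u - 3)(u - 2) = 0 at u ∈ {0, 2, 3}; ∂C/∂v = -12v(v - 2)(v + 4) = 0 at v ∈ {-4, 0, 2}.
The Hessian is diagonal: diag(C_uu, C_vv). Second derivatives: C_uu(0)=-216, C_uu(2)=72, C_uu(3)=-108; C_vv(-4)=-288, C_vv(0)=96, C_vv(2)=-144.
Local minima occur where both diagonal entries positive: (2, 0). Count: 1.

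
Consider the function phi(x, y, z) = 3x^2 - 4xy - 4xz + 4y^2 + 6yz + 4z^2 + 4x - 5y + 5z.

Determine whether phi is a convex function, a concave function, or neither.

phi is quadratic, so its Hessian is the constant matrix H = [[6, -4, -4], [-4, 8, 6], [-4, 6, 8]].
Leading principal minors: 6, 32, 104.
All positive ⇒ H ≻ 0 ⇒ convex.

convex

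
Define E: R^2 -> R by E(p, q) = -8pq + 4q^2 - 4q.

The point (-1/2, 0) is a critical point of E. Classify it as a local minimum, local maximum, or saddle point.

The Hessian of E is constant: H = [[0, -8], [-8, 8]].
det(H) = 0·8 − (-8)² = -64.
Since det(H) < 0, H is indefinite and the critical point is a saddle point.

saddle point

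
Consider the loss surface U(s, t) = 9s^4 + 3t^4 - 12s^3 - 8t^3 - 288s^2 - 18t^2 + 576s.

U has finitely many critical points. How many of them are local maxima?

1

U separates as a function of s plus a function of t, so ∇U=0 decouples.
∂U/∂s = 36(s - 4)(s - 1)(s + 4) = 0 at s ∈ {-4, 1, 4}; ∂U/∂t = 12t(t - 3)(t + 1) = 0 at t ∈ {-1, 0, 3}.
The Hessian is diagonal: diag(U_ss, U_tt). Second derivatives: U_ss(-4)=1440, U_ss(1)=-540, U_ss(4)=864; U_tt(-1)=48, U_tt(0)=-36, U_tt(3)=144.
Local maxima occur where both diagonal entries negative: (1, 0). Count: 1.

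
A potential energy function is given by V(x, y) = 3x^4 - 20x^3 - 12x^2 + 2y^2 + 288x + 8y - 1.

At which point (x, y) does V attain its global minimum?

(-2, -2)

V(x,y) separates as P(x) + Q(y) − 1, so its minimum is min P + min Q − 1.
P'(x) = 12(x - 4)(x - 3)(x + 2) vanishes at x ∈ {-2, 3, 4}; Q'(y) = 4y + 8 vanishes at y ∈ {-2}.
Local minima of P (where P''>0): P(-2)=-416, P(4)=448. Local minima of Q: Q(-2)=-8.
So the global minimum of V is P(-2) + Q(-2) − 1 = -416 − 8 − 1 = -425, attained at (-2, -2).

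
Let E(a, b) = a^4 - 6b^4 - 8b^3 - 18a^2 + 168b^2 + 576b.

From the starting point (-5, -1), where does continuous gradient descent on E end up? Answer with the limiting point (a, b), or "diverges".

(-3, -2)

E is separable, so gradient descent decouples: a follows -∂E/∂a, b follows -∂E/∂b.
∂E/∂a = 4a(a - 3)(a + 3); at a=-5 this is -320, so a increases.
∂E/∂b = -24(b - 4)(b + 2)(b + 3); at b=-1 this is 240, so b decreases.
a converges to its nearest critical value -3 (a local min of the a-part); b converges to -2. The iterate converges to (-3, -2).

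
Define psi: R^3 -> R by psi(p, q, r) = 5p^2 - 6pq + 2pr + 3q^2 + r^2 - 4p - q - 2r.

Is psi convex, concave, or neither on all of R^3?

psi is quadratic, so its Hessian is the constant matrix H = [[10, -6, 2], [-6, 6, 0], [2, 0, 2]].
Leading principal minors: 10, 24, 24.
All positive ⇒ H ≻ 0 ⇒ convex.

convex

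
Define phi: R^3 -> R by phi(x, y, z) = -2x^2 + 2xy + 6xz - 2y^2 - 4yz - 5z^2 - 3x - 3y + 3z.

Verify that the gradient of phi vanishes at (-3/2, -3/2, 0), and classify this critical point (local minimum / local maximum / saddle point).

∇phi = (-4x + 2y + 6z - 3, 2x - 4y - 4z - 3, 6x - 4y - 10z + 3); substituting (-3/2, -3/2, 0) gives ∇phi = (0, 0, 0), so (-3/2, -3/2, 0) is indeed a critical point.
The Hessian is constant: H = [[-4, 2, 6], [2, -4, -4], [6, -4, -10]].
Leading principal minors: Δ₁ = -4, Δ₂ = 12, Δ₃ = -8.
The minors alternate sign starting negative (−, +, −), so H is negative definite: a local maximum.

local maximum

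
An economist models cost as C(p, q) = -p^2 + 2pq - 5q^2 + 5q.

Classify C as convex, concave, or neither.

C is quadratic, so its Hessian is the constant matrix H = [[-2, 2], [2, -10]].
det(H) = 16, tr(H) = -12.
det(H) > 0 and tr(H) < 0, so H is negative definite everywhere: concave.

concave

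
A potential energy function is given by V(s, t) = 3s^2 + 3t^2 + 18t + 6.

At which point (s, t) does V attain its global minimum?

V(s,t) separates as P(s) + Q(t) + 6, so its minimum is min P + min Q + 6.
P'(s) = 6s vanishes at s ∈ {0}; Q'(t) = 6(t + 3) vanishes at t ∈ {-3}.
Local minima of P (where P''>0): P(0)=0. Local minima of Q: Q(-3)=-27.
So the global minimum of V is P(0) + Q(-3) + 6 = 0 − 27 + 6 = -21, attained at (0, -3).

(0, -3)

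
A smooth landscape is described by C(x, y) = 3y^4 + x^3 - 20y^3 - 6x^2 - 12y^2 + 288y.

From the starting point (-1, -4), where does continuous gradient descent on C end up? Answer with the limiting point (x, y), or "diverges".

C is separable, so gradient descent decouples: x follows -∂C/∂x, y follows -∂C/∂y.
∂C/∂x = 3x(x - 4); at x=-1 this is 15, so x decreases.
∂C/∂y = 12(y - 4)(y - 3)(y + 2); at y=-4 this is -1344, so y increases.
The x-coordinate has no critical point in that direction and runs off to infinity.

diverges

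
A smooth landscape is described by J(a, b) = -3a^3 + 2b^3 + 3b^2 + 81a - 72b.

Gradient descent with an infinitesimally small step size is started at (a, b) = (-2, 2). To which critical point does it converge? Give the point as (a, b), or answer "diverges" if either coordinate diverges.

(-3, 3)

J is separable, so gradient descent decouples: a follows -∂J/∂a, b follows -∂J/∂b.
∂J/∂a = -9(a - 3)(a + 3); at a=-2 this is 45, so a decreases.
∂J/∂b = 6(b - 3)(b + 4); at b=2 this is -36, so b increases.
a converges to its nearest critical value -3 (a local min of the a-part); b converges to 3. The iterate converges to (-3, 3).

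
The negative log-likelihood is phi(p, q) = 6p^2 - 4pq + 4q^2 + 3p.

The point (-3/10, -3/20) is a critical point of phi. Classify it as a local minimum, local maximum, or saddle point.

local minimum

The Hessian of phi is constant: H = [[12, -4], [-4, 8]].
det(H) = 12·8 − (-4)² = 80.
det(H) > 0 and tr(H) = 20 > 0, so H is positive definite and the point is a local minimum.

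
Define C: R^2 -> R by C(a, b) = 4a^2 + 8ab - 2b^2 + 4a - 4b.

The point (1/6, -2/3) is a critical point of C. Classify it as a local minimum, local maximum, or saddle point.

saddle point

The Hessian of C is constant: H = [[8, 8], [8, -4]].
det(H) = 8·(-4) − 8² = -96.
Since det(H) < 0, H is indefinite and the critical point is a saddle point.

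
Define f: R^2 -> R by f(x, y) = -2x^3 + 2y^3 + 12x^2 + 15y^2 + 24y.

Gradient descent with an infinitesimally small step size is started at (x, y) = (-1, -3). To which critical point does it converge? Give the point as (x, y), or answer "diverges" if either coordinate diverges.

f is separable, so gradient descent decouples: x follows -∂f/∂x, y follows -∂f/∂y.
∂f/∂x = -6x(x - 4); at x=-1 this is -30, so x increases.
∂f/∂y = 6(y + 1)(y + 4); at y=-3 this is -12, so y increases.
x converges to its nearest critical value 0 (a local min of the x-part); y converges to -1. The iterate converges to (0, -1).

(0, -1)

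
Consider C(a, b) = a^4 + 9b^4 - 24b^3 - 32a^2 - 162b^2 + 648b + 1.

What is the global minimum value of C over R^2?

-2280

C(a,b) separates as P(a) + Q(b) + 1, so its minimum is min P + min Q + 1.
P'(a) = 4a(a - 4)(a + 4) vanishes at a ∈ {-4, 0, 4}; Q'(b) = 36(b - 3)(b - 2)(b + 3) vanishes at b ∈ {-3, 2, 3}.
Local minima of P (where P''>0): P(-4)=-256, P(4)=-256. Local minima of Q: Q(-3)=-2025, Q(3)=567.
So the global minimum of C is P(-4) + Q(-3) + 1 = -256 − 2025 + 1 = -2280, attained at (-4, -3).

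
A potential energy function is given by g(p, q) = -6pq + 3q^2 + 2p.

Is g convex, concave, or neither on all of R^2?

neither

g is quadratic, so its Hessian is the constant matrix H = [[0, -6], [-6, 6]].
det(H) = -36, tr(H) = 6.
det(H) < 0, so H is indefinite: neither convex nor concave.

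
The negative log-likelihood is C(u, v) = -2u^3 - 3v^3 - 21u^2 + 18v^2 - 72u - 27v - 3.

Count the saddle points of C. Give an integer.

2

C separates as a function of u plus a function of v, so ∇C=0 decouples.
∂C/∂u = -6(u + 3)(u + 4) = 0 at u ∈ {-4, -3}; ∂C/∂v = -9(v - 3)(v - 1) = 0 at v ∈ {1, 3}.
The Hessian is diagonal: diag(C_uu, C_vv). Second derivatives: C_uu(-4)=6, C_uu(-3)=-6; C_vv(1)=18, C_vv(3)=-18.
Saddle points occur where the two diagonal entries have opposite signs: (-4, 3), (-3, 1). Count: 2.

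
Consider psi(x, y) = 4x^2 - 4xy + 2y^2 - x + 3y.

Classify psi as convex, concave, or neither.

psi is quadratic, so its Hessian is the constant matrix H = [[8, -4], [-4, 4]].
det(H) = 16, tr(H) = 12.
det(H) > 0 and tr(H) > 0, so H is positive definite everywhere: convex.

convex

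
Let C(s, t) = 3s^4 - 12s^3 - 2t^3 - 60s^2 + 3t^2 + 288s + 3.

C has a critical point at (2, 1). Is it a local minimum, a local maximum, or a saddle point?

The mixed partial ∂²C/∂s∂t is 0, so the Hessian at any point is diag(C_ss, C_tt) = diag(12(3s^2 - 6s - 10), 6(-2t + 1)).
At (2, 1): H = diag(-120, -6).
Both eigenvalues are negative, so H is negative definite: a local maximum.

local maximum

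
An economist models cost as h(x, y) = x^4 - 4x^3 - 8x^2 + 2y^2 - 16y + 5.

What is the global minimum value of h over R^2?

-155

h(x,y) separates as P(x) + Q(y) + 5, so its minimum is min P + min Q + 5.
P'(x) = 4x(x - 4)(x + 1) vanishes at x ∈ {-1, 0, 4}; Q'(y) = 4y - 16 vanishes at y ∈ {4}.
Local minima of P (where P''>0): P(-1)=-3, P(4)=-128. Local minima of Q: Q(4)=-32.
So the global minimum of h is P(4) + Q(4) + 5 = -128 − 32 + 5 = -155, attained at (4, 4).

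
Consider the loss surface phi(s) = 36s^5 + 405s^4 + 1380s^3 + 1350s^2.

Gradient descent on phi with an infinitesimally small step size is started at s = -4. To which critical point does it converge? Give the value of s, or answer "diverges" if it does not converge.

-3

phi'(s) = 180s(s + 1)(s + 3)(s + 5), so phi'(-4) = -2160.
Gradient descent moves in the -phi' direction, i.e. s is increasing.
The nearest critical point in that direction is s = -3, where phi'' = 2160 > 0 (a local minimum). The iterate converges there.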